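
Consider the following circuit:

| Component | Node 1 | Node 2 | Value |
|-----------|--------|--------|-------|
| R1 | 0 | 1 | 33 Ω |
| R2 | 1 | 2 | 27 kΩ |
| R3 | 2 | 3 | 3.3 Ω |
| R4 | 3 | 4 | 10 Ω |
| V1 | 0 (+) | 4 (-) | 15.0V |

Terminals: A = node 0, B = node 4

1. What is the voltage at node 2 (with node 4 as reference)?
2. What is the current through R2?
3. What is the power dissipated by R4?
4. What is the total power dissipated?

Nodal analysis, taking node 4 as the 0 V reference.
Source V1 fixes V_0 = 15 V.
KCL at each unknown node (sum of currents leaving = 0; resistances in Ω):
  Node 1: (V_1 - 15)/33 + (V_1 - V_2)/27000 = 0
  Node 2: (V_2 - V_1)/27000 + (V_2 - V_3)/3.3 = 0
  Node 3: (V_3 - V_2)/3.3 + (V_3 - 0)/10 = 0
Collecting terms (coefficients in siemens):
  0.03034·V_1 - 0.00003704·V_2 = 0.4545
  0.3031·V_2 - 0.00003704·V_1 - 0.303·V_3 = 0
  0.403·V_3 - 0.303·V_2 = 0
Solving these 3 simultaneous equations (Gaussian elimination) gives:
  V_1 = 14.98 V, V_2 = 0.007376 V, V_3 = 0.005546 V
Part 1:
  Read off the nodal solution: V_2 = 0.007376 V
Part 2:
  I_R2 = (V_1 - V_2)/R2 = (14.98 - 0.007376)/27000 = 0.0005546 A
  Magnitude: I_R2 = 0.0005546 A
Part 3:
  I_R4 = (V_3 - V_4)/R4 = (0.005546 - 0)/10 = 0.0005546 A
  P_R4 = I_R4² × R4 = (0.0005546)² × 10 = 0.000003076 W
Part 4:
  Power in each resistor, P = (ΔV)²/R:
    P_R1 = (15 - 14.98)²/33 = 0.00001015 W
    P_R2 = (14.98 - 0.007376)²/27000 = 0.008305 W
    P_R3 = (0.007376 - 0.005546)²/3.3 = 0.000001015 W
    P_R4 = (0.005546 - 0)²/10 = 0.000003076 W
  P_total = P_R1 + P_R2 + P_R3 + P_R4 = 0.008319 W

Final answers:
1. V_2 = 0.007376 V
2. I_R2 = 0.0005546 A
3. P_R4 = 3.076e-06 W
4. P_total = 0.008319 W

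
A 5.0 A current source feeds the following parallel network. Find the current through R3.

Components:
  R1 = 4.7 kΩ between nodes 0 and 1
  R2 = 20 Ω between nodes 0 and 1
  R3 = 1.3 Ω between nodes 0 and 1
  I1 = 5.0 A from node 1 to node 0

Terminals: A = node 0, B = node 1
All resistors sit directly between nodes 0 and 1, so they are in parallel and share one voltage V; the full source current 5 A splits among them.
1/R_par = 1/4700 + 1/20 + 1/1.3 = 0.8194 S  =>  R_par = 1.22 Ω
V = I × R_par = 5 × 1.22 = 6.102 V
I_R3 = V/R3 = 6.102/1.3 = 4.694 A

Final answer: 4.694 A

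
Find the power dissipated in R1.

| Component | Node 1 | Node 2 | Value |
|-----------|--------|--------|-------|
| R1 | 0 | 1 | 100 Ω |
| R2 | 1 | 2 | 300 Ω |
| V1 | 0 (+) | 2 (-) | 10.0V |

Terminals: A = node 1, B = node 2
Nodal analysis, taking node 2 as the 0 V reference.
Source V1 fixes V_0 = 10 V.
KCL at each unknown node (sum of currents leaving = 0; resistances in Ω):
  Node 1: (V_1 - 10)/100 + (V_1 - 0)/300 = 0
Collecting terms: 0.01333 × V_1 = 0.1  =>  V_1 = 7.5 V
I_R1 = (V_0 - V_1)/R1 = (10 - 7.5)/100 = 0.025 A
P_R1 = I_R1² × R1 = (0.025)² × 100 = 0.0625 W

Final answer: 0.0625 W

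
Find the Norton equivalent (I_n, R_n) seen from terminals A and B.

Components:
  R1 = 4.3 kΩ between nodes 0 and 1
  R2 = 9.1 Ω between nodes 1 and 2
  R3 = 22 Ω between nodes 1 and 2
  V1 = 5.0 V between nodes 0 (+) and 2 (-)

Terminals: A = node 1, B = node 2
Find the Thévenin equivalent first; then I_n = V_th/R_th and R_n = R_th.
Step 1 — V_th is the open-circuit voltage V_A - V_B (nothing connected across the terminals).
Nodal analysis, taking node 2 as the 0 V reference.
Source V1 fixes V_0 = 5 V.
KCL at each unknown node (sum of currents leaving = 0; resistances in Ω):
  Node 1: (V_1 - 5)/4300 + (V_1 - 0)/9.1 + (V_1 - 0)/22 = 0
Collecting terms: 0.1556 × V_1 = 0.001163  =>  V_1 = 0.007474 V
V_th = V_1 - V_2 = 0.007474 - 0 = 0.007474 V
Step 2 — R_th: zero the source — replace V1 by a short circuit (node 2 merges into node 0) — and find the resistance seen between A (node 1) and B (node 0).
Reduce the network between node 1 (A) and node 0 (B) by series/parallel combination:
  Rp1 = R1 ‖ R2 ‖ R3 (parallel, all between nodes 0 and 1) = 1/(1/4300 + 1/9.1 + 1/22) = 6.428 Ω
R_th = 6.428 Ω
I_n = V_th/R_th = 0.007474/6.428 = 0.001163 A, and R_n = R_th = 6.428 Ω

Final answer: I_n = 0.001163 A, R_n = 6.428 Ω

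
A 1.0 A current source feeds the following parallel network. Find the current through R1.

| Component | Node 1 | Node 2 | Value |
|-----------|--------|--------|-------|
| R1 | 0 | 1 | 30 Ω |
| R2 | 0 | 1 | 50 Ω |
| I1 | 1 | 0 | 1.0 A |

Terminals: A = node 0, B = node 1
All resistors sit directly between nodes 0 and 1, so they are in parallel and share one voltage V; the full source current 1 A splits among them.
1/R_par = 1/30 + 1/50 = 0.05333 S  =>  R_par = 18.75 Ω
V = I × R_par = 1 × 18.75 = 18.75 V
I_R1 = V/R1 = 18.75/30 = 0.625 A

Final answer: 0.625 A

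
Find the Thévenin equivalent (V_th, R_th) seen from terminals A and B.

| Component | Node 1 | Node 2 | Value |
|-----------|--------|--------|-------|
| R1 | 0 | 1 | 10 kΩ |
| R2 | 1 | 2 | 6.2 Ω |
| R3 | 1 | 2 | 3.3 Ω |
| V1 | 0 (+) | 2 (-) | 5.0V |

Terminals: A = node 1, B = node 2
Step 1 — V_th is the open-circuit voltage V_A - V_B (nothing connected across the terminals).
Nodal analysis, taking node 2 as the 0 V reference.
Source V1 fixes V_0 = 5 V.
KCL at each unknown node (sum of currents leaving = 0; resistances in Ω):
  Node 1: (V_1 - 5)/10000 + (V_1 - 0)/6.2 + (V_1 - 0)/3.3 = 0
Collecting terms: 0.4644 × V_1 = 0.0005  =>  V_1 = 0.001077 V
V_th = V_1 - V_2 = 0.001077 - 0 = 0.001077 V
Step 2 — R_th: zero the source — replace V1 by a short circuit (node 2 merges into node 0) — and find the resistance seen between A (node 1) and B (node 0).
Reduce the network between node 1 (A) and node 0 (B) by series/parallel combination:
  Rp1 = R1 ‖ R2 ‖ R3 (parallel, all between nodes 0 and 1) = 1/(1/10000 + 1/6.2 + 1/3.3) = 2.153 Ω
R_th = 2.153 Ω

Final answer: V_th = 0.001077 V, R_th = 2.153 Ω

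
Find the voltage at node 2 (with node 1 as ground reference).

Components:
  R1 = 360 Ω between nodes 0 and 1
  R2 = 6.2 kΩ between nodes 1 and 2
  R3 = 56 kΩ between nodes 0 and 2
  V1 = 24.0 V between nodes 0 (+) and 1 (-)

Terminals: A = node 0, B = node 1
Nodal analysis, taking node 1 as the 0 V reference.
Source V1 fixes V_0 = 24 V.
KCL at each unknown node (sum of currents leaving = 0; resistances in Ω):
  Node 2: (V_2 - 0)/6200 + (V_2 - 24)/56000 = 0
Collecting terms: 0.0001791 × V_2 = 0.0004286  =>  V_2 = 2.392 V
The requested potential is V_2 = 2.392 V.

Final answer: V_2 = 2.392 V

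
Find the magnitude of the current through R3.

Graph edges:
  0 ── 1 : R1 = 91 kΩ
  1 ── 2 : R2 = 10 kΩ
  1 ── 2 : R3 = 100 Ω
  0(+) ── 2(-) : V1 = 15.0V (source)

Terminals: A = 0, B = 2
Nodal analysis, taking node 2 as the 0 V reference.
Source V1 fixes V_0 = 15 V.
KCL at each unknown node (sum of currents leaving = 0; resistances in Ω):
  Node 1: (V_1 - 15)/91000 + (V_1 - 0)/10000 + (V_1 - 0)/100 = 0
Collecting terms: 0.01011 × V_1 = 0.0001648  =>  V_1 = 0.0163 V
I_R3 = (V_1 - V_2)/R3 = (0.0163 - 0)/100 = 0.000163 A
|I_R3| = 0.000163 A

Final answer: |I_R3| = 0.000163 A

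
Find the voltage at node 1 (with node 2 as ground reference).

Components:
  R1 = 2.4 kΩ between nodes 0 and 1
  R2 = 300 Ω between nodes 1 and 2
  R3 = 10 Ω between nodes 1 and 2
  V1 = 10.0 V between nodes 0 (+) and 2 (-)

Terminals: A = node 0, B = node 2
Nodal analysis, taking node 2 as the 0 V reference.
Source V1 fixes V_0 = 10 V.
KCL at each unknown node (sum of currents leaving = 0; resistances in Ω):
  Node 1: (V_1 - 10)/2400 + (V_1 - 0)/300 + (V_1 - 0)/10 = 0
Collecting terms: 0.1038 × V_1 = 0.004167  =>  V_1 = 0.04016 V
The requested potential is V_1 = 0.04016 V.

Final answer: V_1 = 0.04016 V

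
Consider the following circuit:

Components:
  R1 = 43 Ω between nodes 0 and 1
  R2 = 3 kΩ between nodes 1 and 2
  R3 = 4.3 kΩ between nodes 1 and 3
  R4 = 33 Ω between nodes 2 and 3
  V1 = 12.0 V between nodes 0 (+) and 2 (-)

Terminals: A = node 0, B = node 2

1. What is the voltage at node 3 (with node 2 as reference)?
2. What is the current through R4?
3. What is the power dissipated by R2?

Nodal analysis, taking node 2 as the 0 V reference.
Source V1 fixes V_0 = 12 V.
KCL at each unknown node (sum of currents leaving = 0; resistances in Ω):
  Node 1: (V_1 - 12)/43 + (V_1 - 0)/3000 + (V_1 - V_3)/4300 = 0
  Node 3: (V_3 - V_1)/4300 + (V_3 - 0)/33 = 0
Collecting terms (coefficients in siemens):
  0.02382·V_1 - 0.0002326·V_3 = 0.2791
  0.03054·V_3 - 0.0002326·V_1 = 0
Determinant D = (0.02382)(0.03054) - (-0.0002326)(-0.0002326) = 0.0007274
V_1 = [(0.2791)(0.03054) - (-0.0002326)(0)]/D = 11.72 V
V_3 = [(0.02382)(0) - (0.2791)(-0.0002326)]/D = 0.08923 V
Part 1:
  Read off the nodal solution: V_3 = 0.08923 V
Part 2:
  I_R4 = (V_2 - V_3)/R4 = (0 - 0.08923)/33 = -0.002704 A
  Magnitude: I_R4 = 0.002704 A
Part 3:
  I_R2 = (V_1 - V_2)/R2 = (11.72 - 0)/3000 = 0.003905 A
  P_R2 = I_R2² × R2 = (0.003905)² × 3000 = 0.04575 W

Final answers:
1. V_3 = 0.08923 V
2. I_R4 = 0.002704 A
3. P_R2 = 0.04575 W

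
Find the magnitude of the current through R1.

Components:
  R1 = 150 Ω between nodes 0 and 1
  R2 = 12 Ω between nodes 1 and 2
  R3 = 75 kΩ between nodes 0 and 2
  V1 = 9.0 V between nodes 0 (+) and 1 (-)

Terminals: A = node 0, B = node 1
Nodal analysis, taking node 1 as the 0 V reference.
Source V1 fixes V_0 = 9 V.
KCL at each unknown node (sum of currents leaving = 0; resistances in Ω):
  Node 2: (V_2 - 0)/12 + (V_2 - 9)/75000 = 0
Collecting terms: 0.08335 × V_2 = 0.00012  =>  V_2 = 0.00144 V
I_R1 = (V_0 - V_1)/R1 = (9 - 0)/150 = 0.06 A
|I_R1| = 0.06 A

Final answer: |I_R1| = 0.06 A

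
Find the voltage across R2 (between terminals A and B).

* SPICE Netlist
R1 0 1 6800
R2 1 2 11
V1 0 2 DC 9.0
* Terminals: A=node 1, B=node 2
R1 and R2 are in series across V1 (node 0 → node 1 → node 2), and the output A–B is taken across R2, so this is a voltage divider.
Series current: I = V1/(R1 + R2) = 9/(6800 + 11) = 9/6811 = 0.001321 A
V_R2 = I × R2 = V1 × R2/(R1 + R2) = 9 × 11/6811 = 0.01454 V

Final answer: 0.01454 V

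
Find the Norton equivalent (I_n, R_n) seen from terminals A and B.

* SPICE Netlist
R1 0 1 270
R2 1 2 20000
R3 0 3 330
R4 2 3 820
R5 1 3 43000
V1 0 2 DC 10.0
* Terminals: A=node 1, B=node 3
Find the Thévenin equivalent first; then I_n = V_th/R_th and R_n = R_th.
Step 1 — V_th is the open-circuit voltage V_A - V_B (nothing connected across the terminals).
Nodal analysis, taking node 2 as the 0 V reference.
Source V1 fixes V_0 = 10 V.
KCL at each unknown node (sum of currents leaving = 0; resistances in Ω):
  Node 1: (V_1 - 10)/270 + (V_1 - 0)/20000 + (V_1 - V_3)/43000 = 0
  Node 3: (V_3 - 10)/330 + (V_3 - 0)/820 + (V_3 - V_1)/43000 = 0
Collecting terms (coefficients in siemens):
  0.003777·V_1 - 0.00002326·V_3 = 0.03704
  0.004273·V_3 - 0.00002326·V_1 = 0.0303
Determinant D = (0.003777)(0.004273) - (-0.00002326)(-0.00002326) = 0.00001614
V_1 = [(0.03704)(0.004273) - (-0.00002326)(0.0303)]/D = 9.85 V
V_3 = [(0.003777)(0.0303) - (0.03704)(-0.00002326)]/D = 7.145 V
V_th = V_1 - V_3 = 9.85 - 7.145 = 2.705 V
Step 2 — R_th: zero the source — replace V1 by a short circuit (node 2 merges into node 0) — and find the resistance seen between A (node 1) and B (node 3).
Reduce the network between node 1 (A) and node 3 (B) by series/parallel combination:
  Rp1 = R1 ‖ R2 (parallel, both between nodes 0 and 1) = 1/(1/270 + 1/20000) = 266.4 Ω
  Rp2 = R3 ‖ R4 (parallel, both between nodes 0 and 3) = 1/(1/330 + 1/820) = 235.3 Ω
  Rs1 = Rp1 + Rp2 (series, joined only at node 0) = 266.4 + 235.3 = 501.7 Ω
  Rp3 = R5 ‖ Rs1 (parallel, both between nodes 1 and 3) = 1/(1/43000 + 1/501.7) = 495.9 Ω
R_th = 495.9 Ω
I_n = V_th/R_th = 2.705/495.9 = 0.005454 A, and R_n = R_th = 495.9 Ω

Final answer: I_n = 0.005454 A, R_n = 495.9 Ω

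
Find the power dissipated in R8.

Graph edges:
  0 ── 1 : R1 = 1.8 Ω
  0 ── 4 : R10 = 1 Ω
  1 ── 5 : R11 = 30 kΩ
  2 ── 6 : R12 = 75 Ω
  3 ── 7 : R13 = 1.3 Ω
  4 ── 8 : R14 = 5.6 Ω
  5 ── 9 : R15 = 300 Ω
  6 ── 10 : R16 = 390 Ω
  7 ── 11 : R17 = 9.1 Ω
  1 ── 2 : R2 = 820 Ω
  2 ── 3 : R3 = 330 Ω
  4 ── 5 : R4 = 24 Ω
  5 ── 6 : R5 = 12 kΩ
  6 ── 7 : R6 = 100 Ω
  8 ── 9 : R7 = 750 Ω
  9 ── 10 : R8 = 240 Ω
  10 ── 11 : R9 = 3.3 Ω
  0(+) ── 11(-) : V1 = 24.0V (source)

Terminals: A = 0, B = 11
Nodal analysis, taking node 11 as the 0 V reference.
Source V1 fixes V_0 = 24 V.
KCL at each unknown node (sum of currents leaving = 0; resistances in Ω):
  Node 1: (V_1 - 24)/1.8 + (V_1 - V_2)/820 + (V_1 - V_5)/30000 = 0
  Node 2: (V_2 - V_1)/820 + (V_2 - V_3)/330 + (V_2 - V_6)/75 = 0
  Node 3: (V_3 - V_2)/330 + (V_3 - V_7)/1.3 = 0
  Node 4: (V_4 - V_5)/24 + (V_4 - 24)/1 + (V_4 - V_8)/5.6 = 0
  Node 5: (V_5 - V_4)/24 + (V_5 - V_6)/12000 + (V_5 - V_1)/30000 + (V_5 - V_9)/300 = 0
  Node 6: (V_6 - V_5)/12000 + (V_6 - V_7)/100 + (V_6 - V_2)/75 + (V_6 - V_10)/390 = 0
  Node 7: (V_7 - V_6)/100 + (V_7 - V_3)/1.3 + (V_7 - 0)/9.1 = 0
  Node 8: (V_8 - V_9)/750 + (V_8 - V_4)/5.6 = 0
  Node 9: (V_9 - V_8)/750 + (V_9 - V_10)/240 + (V_9 - V_5)/300 = 0
  Node 10: (V_10 - V_9)/240 + (V_10 - 0)/3.3 + (V_10 - V_6)/390 = 0
Collecting terms (coefficients in siemens):
  0.5568·V_1 - 0.00122·V_2 - 0.00003333·V_5 = 13.33
  0.01758·V_2 - 0.00122·V_1 - 0.00303·V_3 - 0.01333·V_6 = 0
  0.7723·V_3 - 0.00303·V_2 - 0.7692·V_7 = 0
  1.22·V_4 - 0.04167·V_5 - 0.1786·V_8 = 24
  0.04512·V_5 - 0.00003333·V_1 - 0.04167·V_4 - 0.00008333·V_6 - 0.003333·V_9 = 0
  0.02598·V_6 - 0.01333·V_2 - 0.00008333·V_5 - 0.01·V_7 - 0.002564·V_10 = 0
  0.8891·V_7 - 0.7692·V_3 - 0.01·V_6 = 0
  0.1799·V_8 - 0.1786·V_4 - 0.001333·V_9 = 0
  0.008833·V_9 - 0.003333·V_5 - 0.001333·V_8 - 0.004167·V_10 = 0
  0.3098·V_10 - 0.002564·V_6 - 0.004167·V_9 = 0
Solving these 10 simultaneous equations (Gaussian elimination) gives:
  V_1 = 23.95 V, V_2 = 2.999 V, V_3 = 0.2239 V, V_4 = 23.95 V
  V_5 = 23.05 V, V_6 = 1.713 V, V_7 = 0.213 V, V_8 = 23.86 V
  V_9 = 12.39 V, V_10 = 0.1808 V
I_R8 = (V_9 - V_10)/R8 = (12.39 - 0.1808)/240 = 0.05085 A
P_R8 = I_R8² × R8 = (0.05085)² × 240 = 0.6207 W

Final answer: 0.6207 W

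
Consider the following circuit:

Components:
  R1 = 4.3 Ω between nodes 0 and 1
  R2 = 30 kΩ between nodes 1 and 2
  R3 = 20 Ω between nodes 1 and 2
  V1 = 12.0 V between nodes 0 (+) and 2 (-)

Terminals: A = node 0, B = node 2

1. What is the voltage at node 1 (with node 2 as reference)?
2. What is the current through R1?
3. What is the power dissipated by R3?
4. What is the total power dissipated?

Nodal analysis, taking node 2 as the 0 V reference.
Source V1 fixes V_0 = 12 V.
KCL at each unknown node (sum of currents leaving = 0; resistances in Ω):
  Node 1: (V_1 - 12)/4.3 + (V_1 - 0)/30000 + (V_1 - 0)/20 = 0
Collecting terms: 0.2826 × V_1 = 2.791  =>  V_1 = 9.875 V
Part 1:
  Read off the nodal solution: V_1 = 9.875 V
Part 2:
  I_R1 = (V_0 - V_1)/R1 = (12 - 9.875)/4.3 = 0.4941 A
  Magnitude: I_R1 = 0.4941 A
Part 3:
  I_R3 = (V_1 - V_2)/R3 = (9.875 - 0)/20 = 0.4938 A
  P_R3 = I_R3² × R3 = (0.4938)² × 20 = 4.876 W
Part 4:
  Power in each resistor, P = (ΔV)²/R:
    P_R1 = (12 - 9.875)²/4.3 = 1.05 W
    P_R2 = (9.875 - 0)²/30000 = 0.003251 W
    P_R3 = (9.875 - 0)²/20 = 4.876 W
  P_total = P_R1 + P_R2 + P_R3 = 5.929 W

Final answers:
1. V_1 = 9.875 V
2. I_R1 = 0.4941 A
3. P_R3 = 4.876 W
4. P_total = 5.929 W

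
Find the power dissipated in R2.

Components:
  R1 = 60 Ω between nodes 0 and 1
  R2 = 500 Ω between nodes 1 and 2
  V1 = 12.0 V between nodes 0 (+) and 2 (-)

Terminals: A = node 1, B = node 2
Nodal analysis, taking node 2 as the 0 V reference.
Source V1 fixes V_0 = 12 V.
KCL at each unknown node (sum of currents leaving = 0; resistances in Ω):
  Node 1: (V_1 - 12)/60 + (V_1 - 0)/500 = 0
Collecting terms: 0.01867 × V_1 = 0.2  =>  V_1 = 10.71 V
I_R2 = (V_1 - V_2)/R2 = (10.71 - 0)/500 = 0.02143 A
P_R2 = I_R2² × R2 = (0.02143)² × 500 = 0.2296 W

Final answer: 0.2296 W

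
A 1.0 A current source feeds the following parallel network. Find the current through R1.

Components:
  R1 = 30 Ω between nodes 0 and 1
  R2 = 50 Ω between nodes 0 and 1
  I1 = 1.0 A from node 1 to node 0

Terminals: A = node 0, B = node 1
All resistors sit directly between nodes 0 and 1, so they are in parallel and share one voltage V; the full source current 1 A splits among them.
1/R_par = 1/30 + 1/50 = 0.05333 S  =>  R_par = 18.75 Ω
V = I × R_par = 1 × 18.75 = 18.75 V
I_R1 = V/R1 = 18.75/30 = 0.625 A

Final answer: 0.625 A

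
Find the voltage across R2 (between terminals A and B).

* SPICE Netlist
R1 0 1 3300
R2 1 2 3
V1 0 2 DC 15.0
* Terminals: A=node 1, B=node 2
R1 and R2 are in series across V1 (node 0 → node 1 → node 2), and the output A–B is taken across R2, so this is a voltage divider.
Series current: I = V1/(R1 + R2) = 15/(3300 + 3) = 15/3303 = 0.004541 A
V_R2 = I × R2 = V1 × R2/(R1 + R2) = 15 × 3/3303 = 0.01362 V

Final answer: 0.01362 V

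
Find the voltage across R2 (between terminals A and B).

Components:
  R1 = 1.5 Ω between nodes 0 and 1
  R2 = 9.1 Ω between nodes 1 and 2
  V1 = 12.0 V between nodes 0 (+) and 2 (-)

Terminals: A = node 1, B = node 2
R1 and R2 are in series across V1 (node 0 → node 1 → node 2), and the output A–B is taken across R2, so this is a voltage divider.
Series current: I = V1/(R1 + R2) = 12/(1.5 + 9.1) = 12/10.6 = 1.132 A
V_R2 = I × R2 = V1 × R2/(R1 + R2) = 12 × 9.1/10.6 = 10.3 V

Final answer: 10.3 V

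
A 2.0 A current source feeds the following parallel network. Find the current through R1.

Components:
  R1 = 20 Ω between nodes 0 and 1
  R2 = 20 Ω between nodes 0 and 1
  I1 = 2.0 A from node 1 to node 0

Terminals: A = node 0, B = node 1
All resistors sit directly between nodes 0 and 1, so they are in parallel and share one voltage V; the full source current 2 A splits among them.
1/R_par = 1/20 + 1/20 = 0.1 S  =>  R_par = 10 Ω
V = I × R_par = 2 × 10 = 20 V
I_R1 = V/R1 = 20/20 = 1 A

Final answer: 1 A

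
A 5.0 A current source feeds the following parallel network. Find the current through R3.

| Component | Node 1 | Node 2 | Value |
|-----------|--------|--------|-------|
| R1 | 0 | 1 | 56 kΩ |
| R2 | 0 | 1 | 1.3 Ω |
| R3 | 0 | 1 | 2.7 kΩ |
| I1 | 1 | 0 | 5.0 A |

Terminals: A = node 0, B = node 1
All resistors sit directly between nodes 0 and 1, so they are in parallel and share one voltage V; the full source current 5 A splits among them.
1/R_par = 1/56000 + 1/1.3 + 1/2700 = 0.7696 S  =>  R_par = 1.299 Ω
V = I × R_par = 5 × 1.299 = 6.497 V
I_R3 = V/R3 = 6.497/2700 = 0.002406 A

Final answer: 0.002406 A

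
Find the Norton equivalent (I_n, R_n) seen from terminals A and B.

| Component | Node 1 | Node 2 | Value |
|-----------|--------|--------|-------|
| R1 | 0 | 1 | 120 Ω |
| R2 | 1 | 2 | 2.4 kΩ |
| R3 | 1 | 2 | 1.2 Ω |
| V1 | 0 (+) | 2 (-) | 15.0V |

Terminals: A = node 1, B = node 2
Find the Thévenin equivalent first; then I_n = V_th/R_th and R_n = R_th.
Step 1 — V_th is the open-circuit voltage V_A - V_B (nothing connected across the terminals).
Nodal analysis, taking node 2 as the 0 V reference.
Source V1 fixes V_0 = 15 V.
KCL at each unknown node (sum of currents leaving = 0; resistances in Ω):
  Node 1: (V_1 - 15)/120 + (V_1 - 0)/2400 + (V_1 - 0)/1.2 = 0
Collecting terms: 0.8421 × V_1 = 0.125  =>  V_1 = 0.1484 V
V_th = V_1 - V_2 = 0.1484 - 0 = 0.1484 V
Step 2 — R_th: zero the source — replace V1 by a short circuit (node 2 merges into node 0) — and find the resistance seen between A (node 1) and B (node 0).
Reduce the network between node 1 (A) and node 0 (B) by series/parallel combination:
  Rp1 = R1 ‖ R2 ‖ R3 (parallel, all between nodes 0 and 1) = 1/(1/120 + 1/2400 + 1/1.2) = 1.188 Ω
R_th = 1.188 Ω
I_n = V_th/R_th = 0.1484/1.188 = 0.125 A, and R_n = R_th = 1.188 Ω

Final answer: I_n = 0.125 A, R_n = 1.188 Ω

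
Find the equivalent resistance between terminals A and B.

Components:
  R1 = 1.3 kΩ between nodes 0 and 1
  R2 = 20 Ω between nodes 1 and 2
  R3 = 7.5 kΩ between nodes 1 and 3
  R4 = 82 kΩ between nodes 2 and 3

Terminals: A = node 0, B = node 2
Reduce the network between node 0 (A) and node 2 (B) by series/parallel combination:
  Rs1 = R3 + R4 (series, joined only at node 3) = 7500 + 82000 = 89500 Ω
  Rp1 = R2 ‖ Rs1 (parallel, both between nodes 1 and 2) = 1/(1/20 + 1/89500) = 20 Ω
  Rs2 = R1 + Rp1 (series, joined only at node 1) = 1300 + 20 = 1320 Ω
R_eq = 1.32 kΩ

Final answer: 1.32 kΩ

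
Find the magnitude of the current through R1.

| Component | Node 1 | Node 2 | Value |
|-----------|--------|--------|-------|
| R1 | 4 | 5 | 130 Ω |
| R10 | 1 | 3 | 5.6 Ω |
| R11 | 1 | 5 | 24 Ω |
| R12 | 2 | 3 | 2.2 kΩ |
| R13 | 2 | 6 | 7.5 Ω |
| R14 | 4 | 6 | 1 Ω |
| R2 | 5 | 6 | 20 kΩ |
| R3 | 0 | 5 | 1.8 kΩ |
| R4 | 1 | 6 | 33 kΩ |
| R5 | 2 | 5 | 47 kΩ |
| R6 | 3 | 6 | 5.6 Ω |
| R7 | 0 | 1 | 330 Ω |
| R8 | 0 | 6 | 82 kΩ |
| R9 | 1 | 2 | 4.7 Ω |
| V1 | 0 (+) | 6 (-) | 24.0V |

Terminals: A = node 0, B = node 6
Nodal analysis, taking node 6 as the 0 V reference.
Source V1 fixes V_0 = 24 V.
KCL at each unknown node (sum of currents leaving = 0; resistances in Ω):
  Node 1: (V_1 - 0)/33000 + (V_1 - 24)/330 + (V_1 - V_2)/4.7 + (V_1 - V_3)/5.6 + (V_1 - V_5)/24 = 0
  Node 2: (V_2 - V_5)/47000 + (V_2 - V_1)/4.7 + (V_2 - V_3)/2200 + (V_2 - 0)/7.5 = 0
  Node 3: (V_3 - 0)/5.6 + (V_3 - V_1)/5.6 + (V_3 - V_2)/2200 = 0
  Node 4: (V_4 - V_5)/130 + (V_4 - 0)/1 = 0
  Node 5: (V_5 - V_4)/130 + (V_5 - 0)/20000 + (V_5 - 24)/1800 + (V_5 - V_2)/47000 + (V_5 - V_1)/24 = 0
Collecting terms (coefficients in siemens):
  0.4361·V_1 - 0.2128·V_2 - 0.1786·V_3 - 0.04167·V_5 = 0.07273
  0.3466·V_2 - 0.2128·V_1 - 0.0004545·V_3 - 0.00002128·V_5 = 0
  0.3576·V_3 - 0.1786·V_1 - 0.0004545·V_2 = 0
  1.008·V_4 - 0.007692·V_5 = 0
  0.04999·V_5 - 0.04167·V_1 - 0.00002128·V_2 - 0.007692·V_4 = 0.01333
Solving these 5 simultaneous equations (Gaussian elimination) gives:
  V_1 = 0.4628 V, V_2 = 0.2845 V, V_3 = 0.2315 V, V_4 = 0.004988 V
  V_5 = 0.6534 V
I_R1 = (V_4 - V_5)/R1 = (0.004988 - 0.6534)/130 = -0.004988 A
|I_R1| = 0.004988 A

Final answer: |I_R1| = 0.004988 A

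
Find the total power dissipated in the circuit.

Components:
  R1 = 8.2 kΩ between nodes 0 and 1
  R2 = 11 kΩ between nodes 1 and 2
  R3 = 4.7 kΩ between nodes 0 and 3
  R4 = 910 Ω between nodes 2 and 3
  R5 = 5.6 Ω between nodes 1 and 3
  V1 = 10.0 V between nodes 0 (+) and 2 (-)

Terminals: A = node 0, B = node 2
Nodal analysis, taking node 2 as the 0 V reference.
Source V1 fixes V_0 = 10 V.
KCL at each unknown node (sum of currents leaving = 0; resistances in Ω):
  Node 1: (V_1 - 10)/8200 + (V_1 - 0)/11000 + (V_1 - V_3)/5.6 = 0
  Node 3: (V_3 - 10)/4700 + (V_3 - 0)/910 + (V_3 - V_1)/5.6 = 0
Collecting terms (coefficients in siemens):
  0.1788·V_1 - 0.1786·V_3 = 0.00122
  0.1799·V_3 - 0.1786·V_1 = 0.002128
Determinant D = (0.1788)(0.1799) - (-0.1786)(-0.1786) = 0.0002725
V_1 = [(0.00122)(0.1799) - (-0.1786)(0.002128)]/D = 2.199 V
V_3 = [(0.1788)(0.002128) - (0.00122)(-0.1786)]/D = 2.195 V
Power in each resistor, P = (ΔV)²/R:
  P_R1 = (10 - 2.199)²/8200 = 0.007421 W
  P_R2 = (2.199 - 0)²/11000 = 0.0004397 W
  P_R3 = (10 - 2.195)²/4700 = 0.01296 W
  P_R4 = (0 - 2.195)²/910 = 0.005294 W
  P_R5 = (2.199 - 2.195)²/5.6 = 0.000003162 W
P_total = P_R1 + P_R2 + P_R3 + P_R4 + P_R5 = 0.02612 W

Final answer: 0.02612 W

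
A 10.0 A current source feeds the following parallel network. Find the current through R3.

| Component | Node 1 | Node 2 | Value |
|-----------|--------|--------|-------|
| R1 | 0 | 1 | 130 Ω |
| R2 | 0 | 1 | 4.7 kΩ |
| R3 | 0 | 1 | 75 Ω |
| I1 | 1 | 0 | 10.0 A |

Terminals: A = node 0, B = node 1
All resistors sit directly between nodes 0 and 1, so they are in parallel and share one voltage V; the full source current 10 A splits among them.
1/R_par = 1/130 + 1/4700 + 1/75 = 0.02124 S  =>  R_par = 47.08 Ω
V = I × R_par = 10 × 47.08 = 470.8 V
I_R3 = V/R3 = 470.8/75 = 6.278 A

Final answer: 6.278 A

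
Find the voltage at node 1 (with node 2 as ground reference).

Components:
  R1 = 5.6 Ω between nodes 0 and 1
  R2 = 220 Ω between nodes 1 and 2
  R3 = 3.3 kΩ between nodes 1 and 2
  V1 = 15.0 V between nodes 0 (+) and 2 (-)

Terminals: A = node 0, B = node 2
Nodal analysis, taking node 2 as the 0 V reference.
Source V1 fixes V_0 = 15 V.
KCL at each unknown node (sum of currents leaving = 0; resistances in Ω):
  Node 1: (V_1 - 15)/5.6 + (V_1 - 0)/220 + (V_1 - 0)/3300 = 0
Collecting terms: 0.1834 × V_1 = 2.679  =>  V_1 = 14.6 V
The requested potential is V_1 = 14.6 V.

Final answer: V_1 = 14.6 V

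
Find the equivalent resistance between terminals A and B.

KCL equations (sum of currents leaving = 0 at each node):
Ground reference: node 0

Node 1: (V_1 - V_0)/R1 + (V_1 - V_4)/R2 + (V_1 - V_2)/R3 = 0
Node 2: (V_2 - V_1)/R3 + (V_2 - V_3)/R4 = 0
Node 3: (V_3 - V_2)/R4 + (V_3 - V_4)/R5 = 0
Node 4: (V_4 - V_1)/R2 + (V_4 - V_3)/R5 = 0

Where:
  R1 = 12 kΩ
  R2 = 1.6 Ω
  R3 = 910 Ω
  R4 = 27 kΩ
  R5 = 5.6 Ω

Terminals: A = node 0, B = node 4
Reduce the network between node 0 (A) and node 4 (B) by series/parallel combination:
  Rs1 = R3 + R4 (series, joined only at node 2) = 910 + 27000 = 27910 Ω
  Rs2 = R5 + Rs1 (series, joined only at node 3) = 5.6 + 27910 = 27920 Ω
  Rp1 = R2 ‖ Rs2 (parallel, both between nodes 1 and 4) = 1/(1/1.6 + 1/27920) = 1.6 Ω
  Rs3 = R1 + Rp1 (series, joined only at node 1) = 12000 + 1.6 = 12000 Ω
R_eq = 12 kΩ

Final answer: 12 kΩ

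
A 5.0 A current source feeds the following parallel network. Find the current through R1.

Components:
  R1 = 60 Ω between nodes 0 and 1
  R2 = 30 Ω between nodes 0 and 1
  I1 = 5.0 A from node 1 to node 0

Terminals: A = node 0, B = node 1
All resistors sit directly between nodes 0 and 1, so they are in parallel and share one voltage V; the full source current 5 A splits among them.
1/R_par = 1/60 + 1/30 = 0.05 S  =>  R_par = 20 Ω
V = I × R_par = 5 × 20 = 100 V
I_R1 = V/R1 = 100/60 = 1.667 A

Final answer: 1.667 A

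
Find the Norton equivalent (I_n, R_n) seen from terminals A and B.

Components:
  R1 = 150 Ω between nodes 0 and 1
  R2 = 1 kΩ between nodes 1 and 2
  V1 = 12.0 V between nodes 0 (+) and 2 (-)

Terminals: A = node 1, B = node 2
Find the Thévenin equivalent first; then I_n = V_th/R_th and R_n = R_th.
Step 1 — V_th is the open-circuit voltage V_A - V_B (nothing connected across the terminals).
Nodal analysis, taking node 2 as the 0 V reference.
Source V1 fixes V_0 = 12 V.
KCL at each unknown node (sum of currents leaving = 0; resistances in Ω):
  Node 1: (V_1 - 12)/150 + (V_1 - 0)/1000 = 0
Collecting terms: 0.007667 × V_1 = 0.08  =>  V_1 = 10.43 V
V_th = V_1 - V_2 = 10.43 - 0 = 10.43 V
Step 2 — R_th: zero the source — replace V1 by a short circuit (node 2 merges into node 0) — and find the resistance seen between A (node 1) and B (node 0).
Reduce the network between node 1 (A) and node 0 (B) by series/parallel combination:
  Rp1 = R1 ‖ R2 (parallel, both between nodes 0 and 1) = 1/(1/150 + 1/1000) = 130.4 Ω
R_th = 130.4 Ω
I_n = V_th/R_th = 10.43/130.4 = 0.08 A, and R_n = R_th = 130.4 Ω

Final answer: I_n = 0.08 A, R_n = 130.4 Ω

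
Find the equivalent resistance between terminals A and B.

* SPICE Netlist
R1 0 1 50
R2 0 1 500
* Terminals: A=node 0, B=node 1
Reduce the network between node 0 (A) and node 1 (B) by series/parallel combination:
  Rp1 = R1 ‖ R2 (parallel, both between nodes 0 and 1) = 1/(1/50 + 1/500) = 45.45 Ω
R_eq = 45.45 Ω

Final answer: 45.45 Ω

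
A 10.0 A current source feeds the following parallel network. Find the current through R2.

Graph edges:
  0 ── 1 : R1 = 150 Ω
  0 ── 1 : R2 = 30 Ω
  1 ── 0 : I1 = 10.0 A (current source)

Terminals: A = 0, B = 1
All resistors sit directly between nodes 0 and 1, so they are in parallel and share one voltage V; the full source current 10 A splits among them.
1/R_par = 1/150 + 1/30 = 0.04 S  =>  R_par = 25 Ω
V = I × R_par = 10 × 25 = 250 V
I_R2 = V/R2 = 250/30 = 8.333 A

Final answer: 8.333 A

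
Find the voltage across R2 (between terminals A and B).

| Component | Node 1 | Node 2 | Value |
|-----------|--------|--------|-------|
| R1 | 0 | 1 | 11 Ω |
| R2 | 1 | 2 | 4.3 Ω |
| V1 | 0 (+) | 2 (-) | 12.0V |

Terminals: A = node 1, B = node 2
R1 and R2 are in series across V1 (node 0 → node 1 → node 2), and the output A–B is taken across R2, so this is a voltage divider.
Series current: I = V1/(R1 + R2) = 12/(11 + 4.3) = 12/15.3 = 0.7843 A
V_R2 = I × R2 = V1 × R2/(R1 + R2) = 12 × 4.3/15.3 = 3.373 V

Final answer: 3.373 V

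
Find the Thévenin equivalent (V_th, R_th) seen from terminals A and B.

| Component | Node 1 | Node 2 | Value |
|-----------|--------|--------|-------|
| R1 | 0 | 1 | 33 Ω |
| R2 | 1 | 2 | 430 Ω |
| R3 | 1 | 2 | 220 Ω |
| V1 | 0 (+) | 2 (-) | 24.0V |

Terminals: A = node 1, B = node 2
Step 1 — V_th is the open-circuit voltage V_A - V_B (nothing connected across the terminals).
Nodal analysis, taking node 2 as the 0 V reference.
Source V1 fixes V_0 = 24 V.
KCL at each unknown node (sum of currents leaving = 0; resistances in Ω):
  Node 1: (V_1 - 24)/33 + (V_1 - 0)/430 + (V_1 - 0)/220 = 0
Collecting terms: 0.03717 × V_1 = 0.7273  =>  V_1 = 19.56 V
V_th = V_1 - V_2 = 19.56 - 0 = 19.56 V
Step 2 — R_th: zero the source — replace V1 by a short circuit (node 2 merges into node 0) — and find the resistance seen between A (node 1) and B (node 0).
Reduce the network between node 1 (A) and node 0 (B) by series/parallel combination:
  Rp1 = R1 ‖ R2 ‖ R3 (parallel, all between nodes 0 and 1) = 1/(1/33 + 1/430 + 1/220) = 26.9 Ω
R_th = 26.9 Ω

Final answer: V_th = 19.56 V, R_th = 26.9 Ω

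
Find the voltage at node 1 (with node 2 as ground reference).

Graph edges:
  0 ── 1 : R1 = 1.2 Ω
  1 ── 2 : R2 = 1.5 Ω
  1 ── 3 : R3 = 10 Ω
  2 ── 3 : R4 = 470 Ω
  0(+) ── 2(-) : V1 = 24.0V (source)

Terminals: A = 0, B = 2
Nodal analysis, taking node 2 as the 0 V reference.
Source V1 fixes V_0 = 24 V.
KCL at each unknown node (sum of currents leaving = 0; resistances in Ω):
  Node 1: (V_1 - 24)/1.2 + (V_1 - 0)/1.5 + (V_1 - V_3)/10 = 0
  Node 3: (V_3 - V_1)/10 + (V_3 - 0)/470 = 0
Collecting terms (coefficients in siemens):
  1.6·V_1 - 0.1·V_3 = 20
  0.1021·V_3 - 0.1·V_1 = 0
Determinant D = (1.6)(0.1021) - (-0.1)(-0.1) = 0.1534
V_1 = [(20)(0.1021) - (-0.1)(0)]/D = 13.31 V
V_3 = [(1.6)(0) - (20)(-0.1)]/D = 13.04 V
The requested potential is V_1 = 13.31 V.

Final answer: V_1 = 13.31 V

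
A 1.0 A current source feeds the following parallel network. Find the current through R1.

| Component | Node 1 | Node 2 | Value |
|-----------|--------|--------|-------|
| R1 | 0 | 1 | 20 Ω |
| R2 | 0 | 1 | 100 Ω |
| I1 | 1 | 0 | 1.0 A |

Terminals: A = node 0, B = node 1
All resistors sit directly between nodes 0 and 1, so they are in parallel and share one voltage V; the full source current 1 A splits among them.
1/R_par = 1/20 + 1/100 = 0.06 S  =>  R_par = 16.67 Ω
V = I × R_par = 1 × 16.67 = 16.67 V
I_R1 = V/R1 = 16.67/20 = 0.8333 A

Final answer: 0.8333 A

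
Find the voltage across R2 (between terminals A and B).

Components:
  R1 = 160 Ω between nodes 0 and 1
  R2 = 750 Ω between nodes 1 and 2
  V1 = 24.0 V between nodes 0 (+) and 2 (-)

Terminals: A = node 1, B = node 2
R1 and R2 are in series across V1 (node 0 → node 1 → node 2), and the output A–B is taken across R2, so this is a voltage divider.
Series current: I = V1/(R1 + R2) = 24/(160 + 750) = 24/910 = 0.02637 A
V_R2 = I × R2 = V1 × R2/(R1 + R2) = 24 × 750/910 = 19.78 V

Final answer: 19.78 V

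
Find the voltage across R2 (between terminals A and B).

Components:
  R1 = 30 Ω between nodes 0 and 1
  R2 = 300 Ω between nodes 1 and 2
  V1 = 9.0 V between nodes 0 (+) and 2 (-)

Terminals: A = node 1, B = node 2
R1 and R2 are in series across V1 (node 0 → node 1 → node 2), and the output A–B is taken across R2, so this is a voltage divider.
Series current: I = V1/(R1 + R2) = 9/(30 + 300) = 9/330 = 0.02727 A
V_R2 = I × R2 = V1 × R2/(R1 + R2) = 9 × 300/330 = 8.182 V

Final answer: 8.182 V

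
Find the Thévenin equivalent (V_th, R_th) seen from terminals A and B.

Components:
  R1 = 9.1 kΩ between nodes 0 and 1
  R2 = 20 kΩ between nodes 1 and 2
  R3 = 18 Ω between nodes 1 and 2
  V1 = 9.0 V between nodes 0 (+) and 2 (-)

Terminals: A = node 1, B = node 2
Step 1 — V_th is the open-circuit voltage V_A - V_B (nothing connected across the terminals).
Nodal analysis, taking node 2 as the 0 V reference.
Source V1 fixes V_0 = 9 V.
KCL at each unknown node (sum of currents leaving = 0; resistances in Ω):
  Node 1: (V_1 - 9)/9100 + (V_1 - 0)/20000 + (V_1 - 0)/18 = 0
Collecting terms: 0.05572 × V_1 = 0.000989  =>  V_1 = 0.01775 V
V_th = V_1 - V_2 = 0.01775 - 0 = 0.01775 V
Step 2 — R_th: zero the source — replace V1 by a short circuit (node 2 merges into node 0) — and find the resistance seen between A (node 1) and B (node 0).
Reduce the network between node 1 (A) and node 0 (B) by series/parallel combination:
  Rp1 = R1 ‖ R2 ‖ R3 (parallel, all between nodes 0 and 1) = 1/(1/9100 + 1/20000 + 1/18) = 17.95 Ω
R_th = 17.95 Ω

Final answer: V_th = 0.01775 V, R_th = 17.95 Ω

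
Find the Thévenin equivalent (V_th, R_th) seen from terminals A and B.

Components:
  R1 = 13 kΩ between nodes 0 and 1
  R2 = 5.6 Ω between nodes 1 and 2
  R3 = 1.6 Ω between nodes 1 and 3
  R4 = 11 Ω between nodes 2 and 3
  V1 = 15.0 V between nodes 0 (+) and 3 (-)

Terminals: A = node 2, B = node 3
Step 1 — V_th is the open-circuit voltage V_A - V_B (nothing connected across the terminals).
Nodal analysis, taking node 3 as the 0 V reference.
Source V1 fixes V_0 = 15 V.
KCL at each unknown node (sum of currents leaving = 0; resistances in Ω):
  Node 1: (V_1 - 15)/13000 + (V_1 - V_2)/5.6 + (V_1 - 0)/1.6 = 0
  Node 2: (V_2 - V_1)/5.6 + (V_2 - 0)/11 = 0
Collecting terms (coefficients in siemens):
  0.8036·V_1 - 0.1786·V_2 = 0.001154
  0.2695·V_2 - 0.1786·V_1 = 0
Determinant D = (0.8036)(0.2695) - (-0.1786)(-0.1786) = 0.1847
V_1 = [(0.001154)(0.2695) - (-0.1786)(0)]/D = 0.001684 V
V_2 = [(0.8036)(0) - (0.001154)(-0.1786)]/D = 0.001116 V
V_th = V_2 - V_3 = 0.001116 - 0 = 0.001116 V
Step 2 — R_th: zero the source — replace V1 by a short circuit (node 3 merges into node 0) — and find the resistance seen between A (node 2) and B (node 0).
Reduce the network between node 2 (A) and node 0 (B) by series/parallel combination:
  Rp1 = R1 ‖ R3 (parallel, both between nodes 0 and 1) = 1/(1/13000 + 1/1.6) = 1.6 Ω
  Rs1 = R2 + Rp1 (series, joined only at node 1) = 5.6 + 1.6 = 7.2 Ω
  Rp2 = R4 ‖ Rs1 (parallel, both between nodes 0 and 2) = 1/(1/11 + 1/7.2) = 4.352 Ω
R_th = 4.352 Ω

Final answer: V_th = 0.001116 V, R_th = 4.352 Ω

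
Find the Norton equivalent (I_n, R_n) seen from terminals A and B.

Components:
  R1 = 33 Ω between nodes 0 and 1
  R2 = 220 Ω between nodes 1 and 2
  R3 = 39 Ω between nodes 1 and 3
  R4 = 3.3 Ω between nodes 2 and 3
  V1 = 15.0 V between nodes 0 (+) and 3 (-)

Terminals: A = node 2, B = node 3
Find the Thévenin equivalent first; then I_n = V_th/R_th and R_n = R_th.
Step 1 — V_th is the open-circuit voltage V_A - V_B (nothing connected across the terminals).
Nodal analysis, taking node 3 as the 0 V reference.
Source V1 fixes V_0 = 15 V.
KCL at each unknown node (sum of currents leaving = 0; resistances in Ω):
  Node 1: (V_1 - 15)/33 + (V_1 - V_2)/220 + (V_1 - 0)/39 = 0
  Node 2: (V_2 - V_1)/220 + (V_2 - 0)/3.3 = 0
Collecting terms (coefficients in siemens):
  0.06049·V_1 - 0.004545·V_2 = 0.4545
  0.3076·V_2 - 0.004545·V_1 = 0
Determinant D = (0.06049)(0.3076) - (-0.004545)(-0.004545) = 0.01858
V_1 = [(0.4545)(0.3076) - (-0.004545)(0)]/D = 7.523 V
V_2 = [(0.06049)(0) - (0.4545)(-0.004545)]/D = 0.1112 V
V_th = V_2 - V_3 = 0.1112 - 0 = 0.1112 V
Step 2 — R_th: zero the source — replace V1 by a short circuit (node 3 merges into node 0) — and find the resistance seen between A (node 2) and B (node 0).
Reduce the network between node 2 (A) and node 0 (B) by series/parallel combination:
  Rp1 = R1 ‖ R3 (parallel, both between nodes 0 and 1) = 1/(1/33 + 1/39) = 17.88 Ω
  Rs1 = R2 + Rp1 (series, joined only at node 1) = 220 + 17.88 = 237.9 Ω
  Rp2 = R4 ‖ Rs1 (parallel, both between nodes 0 and 2) = 1/(1/3.3 + 1/237.9) = 3.255 Ω
R_th = 3.255 Ω
I_n = V_th/R_th = 0.1112/3.255 = 0.03416 A, and R_n = R_th = 3.255 Ω

Final answer: I_n = 0.03416 A, R_n = 3.255 Ω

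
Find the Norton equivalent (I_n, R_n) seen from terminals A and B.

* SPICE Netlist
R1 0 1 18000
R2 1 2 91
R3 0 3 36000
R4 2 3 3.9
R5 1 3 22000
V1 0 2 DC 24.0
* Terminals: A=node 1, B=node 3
Find the Thévenin equivalent first; then I_n = V_th/R_th and R_n = R_th.
Step 1 — V_th is the open-circuit voltage V_A - V_B (nothing connected across the terminals).
Nodal analysis, taking node 2 as the 0 V reference.
Source V1 fixes V_0 = 24 V.
KCL at each unknown node (sum of currents leaving = 0; resistances in Ω):
  Node 1: (V_1 - 24)/18000 + (V_1 - 0)/91 + (V_1 - V_3)/22000 = 0
  Node 3: (V_3 - 24)/36000 + (V_3 - 0)/3.9 + (V_3 - V_1)/22000 = 0
Collecting terms (coefficients in siemens):
  0.01109·V_1 - 0.00004545·V_3 = 0.001333
  0.2565·V_3 - 0.00004545·V_1 = 0.0006667
Determinant D = (0.01109)(0.2565) - (-0.00004545)(-0.00004545) = 0.002844
V_1 = [(0.001333)(0.2565) - (-0.00004545)(0.0006667)]/D = 0.1202 V
V_3 = [(0.01109)(0.0006667) - (0.001333)(-0.00004545)]/D = 0.002621 V
V_th = V_1 - V_3 = 0.1202 - 0.002621 = 0.1176 V
Step 2 — R_th: zero the source — replace V1 by a short circuit (node 2 merges into node 0) — and find the resistance seen between A (node 1) and B (node 3).
Reduce the network between node 1 (A) and node 3 (B) by series/parallel combination:
  Rp1 = R1 ‖ R2 (parallel, both between nodes 0 and 1) = 1/(1/18000 + 1/91) = 90.54 Ω
  Rp2 = R3 ‖ R4 (parallel, both between nodes 0 and 3) = 1/(1/36000 + 1/3.9) = 3.9 Ω
  Rs1 = Rp1 + Rp2 (series, joined only at node 0) = 90.54 + 3.9 = 94.44 Ω
  Rp3 = R5 ‖ Rs1 (parallel, both between nodes 1 and 3) = 1/(1/22000 + 1/94.44) = 94.04 Ω
R_th = 94.04 Ω
I_n = V_th/R_th = 0.1176/94.04 = 0.001251 A, and R_n = R_th = 94.04 Ω

Final answer: I_n = 0.001251 A, R_n = 94.04 Ω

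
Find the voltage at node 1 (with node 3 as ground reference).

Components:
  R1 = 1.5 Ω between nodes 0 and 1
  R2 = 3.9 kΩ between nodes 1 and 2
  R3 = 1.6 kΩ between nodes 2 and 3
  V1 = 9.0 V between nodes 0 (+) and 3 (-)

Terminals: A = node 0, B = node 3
Nodal analysis, taking node 3 as the 0 V reference.
Source V1 fixes V_0 = 9 V.
KCL at each unknown node (sum of currents leaving = 0; resistances in Ω):
  Node 1: (V_1 - 9)/1.5 + (V_1 - V_2)/3900 = 0
  Node 2: (V_2 - V_1)/3900 + (V_2 - 0)/1600 = 0
Collecting terms (coefficients in siemens):
  0.6669·V_1 - 0.0002564·V_2 = 6
  0.0008814·V_2 - 0.0002564·V_1 = 0
Determinant D = (0.6669)(0.0008814) - (-0.0002564)(-0.0002564) = 0.0005878
V_1 = [(6)(0.0008814) - (-0.0002564)(0)]/D = 8.998 V
V_2 = [(0.6669)(0) - (6)(-0.0002564)]/D = 2.617 V
The requested potential is V_1 = 8.998 V.

Final answer: V_1 = 8.998 V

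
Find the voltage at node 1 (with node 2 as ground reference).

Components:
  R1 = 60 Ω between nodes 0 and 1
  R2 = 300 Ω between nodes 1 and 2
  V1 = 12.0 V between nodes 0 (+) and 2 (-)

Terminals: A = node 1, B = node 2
Nodal analysis, taking node 2 as the 0 V reference.
Source V1 fixes V_0 = 12 V.
KCL at each unknown node (sum of currents leaving = 0; resistances in Ω):
  Node 1: (V_1 - 12)/60 + (V_1 - 0)/300 = 0
Collecting terms: 0.02 × V_1 = 0.2  =>  V_1 = 10 V
The requested potential is V_1 = 10 V.

Final answer: V_1 = 10 V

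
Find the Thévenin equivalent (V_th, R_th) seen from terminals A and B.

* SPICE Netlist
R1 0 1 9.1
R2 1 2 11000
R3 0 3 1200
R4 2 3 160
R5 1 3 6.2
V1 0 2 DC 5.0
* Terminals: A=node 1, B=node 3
Step 1 — V_th is the open-circuit voltage V_A - V_B (nothing connected across the terminals).
Nodal analysis, taking node 2 as the 0 V reference.
Source V1 fixes V_0 = 5 V.
KCL at each unknown node (sum of currents leaving = 0; resistances in Ω):
  Node 1: (V_1 - 5)/9.1 + (V_1 - 0)/11000 + (V_1 - V_3)/6.2 = 0
  Node 3: (V_3 - 5)/1200 + (V_3 - 0)/160 + (V_3 - V_1)/6.2 = 0
Collecting terms (coefficients in siemens):
  0.2713·V_1 - 0.1613·V_3 = 0.5495
  0.1684·V_3 - 0.1613·V_1 = 0.004167
Determinant D = (0.2713)(0.1684) - (-0.1613)(-0.1613) = 0.01966
V_1 = [(0.5495)(0.1684) - (-0.1613)(0.004167)]/D = 4.74 V
V_3 = [(0.2713)(0.004167) - (0.5495)(-0.1613)]/D = 4.565 V
V_th = V_1 - V_3 = 4.74 - 4.565 = 0.1747 V
Step 2 — R_th: zero the source — replace V1 by a short circuit (node 2 merges into node 0) — and find the resistance seen between A (node 1) and B (node 3).
Reduce the network between node 1 (A) and node 3 (B) by series/parallel combination:
  Rp1 = R1 ‖ R2 (parallel, both between nodes 0 and 1) = 1/(1/9.1 + 1/11000) = 9.092 Ω
  Rp2 = R3 ‖ R4 (parallel, both between nodes 0 and 3) = 1/(1/1200 + 1/160) = 141.2 Ω
  Rs1 = Rp1 + Rp2 (series, joined only at node 0) = 9.092 + 141.2 = 150.3 Ω
  Rp3 = R5 ‖ Rs1 (parallel, both between nodes 1 and 3) = 1/(1/6.2 + 1/150.3) = 5.954 Ω
R_th = 5.954 Ω

Final answer: V_th = 0.1747 V, R_th = 5.954 Ω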